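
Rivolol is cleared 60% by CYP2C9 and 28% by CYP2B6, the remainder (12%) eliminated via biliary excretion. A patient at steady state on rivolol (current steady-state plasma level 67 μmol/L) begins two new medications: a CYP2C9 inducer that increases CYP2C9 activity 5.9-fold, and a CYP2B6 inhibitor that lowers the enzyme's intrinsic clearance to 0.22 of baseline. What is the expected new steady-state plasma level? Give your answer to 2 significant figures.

The CYP2C9 pathway (60% of clearance) increases to 5.9× activity: 0.6 × 5.9 = 3.54.
The CYP2B6 pathway (28% of clearance) falls to 0.22× activity: 0.28 × 0.22 = 0.0616.
The remaining 12% of clearance is unaffected.
Relative clearance = 3.54 + 0.0616 + 0.12 = 3.7216.
New steady-state plasma level = 67 / 3.7216 = 18 μmol/L (concentration scales inversely with clearance).

18 μmol/L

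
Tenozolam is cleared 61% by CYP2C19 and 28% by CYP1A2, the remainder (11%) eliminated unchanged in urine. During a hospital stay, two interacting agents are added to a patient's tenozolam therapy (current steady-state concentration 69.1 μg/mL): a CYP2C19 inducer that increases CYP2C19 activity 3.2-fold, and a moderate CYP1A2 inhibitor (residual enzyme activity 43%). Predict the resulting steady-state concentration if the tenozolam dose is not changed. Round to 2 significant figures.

The CYP2C19 pathway (61% of clearance) is boosted to 3.2× activity: 0.61 × 3.2 = 1.952.
The CYP1A2 pathway (28% of clearance) drops to 0.43× activity: 0.28 × 0.43 = 0.1204.
The remaining 11% of clearance is unaffected.
CL_new/CL_old = 1.952 + 0.1204 + 0.11 = 2.1824.
New steady-state concentration = 69.1 / 2.1824 = 32 μg/mL (concentration scales inversely with clearance).

32 μg/mL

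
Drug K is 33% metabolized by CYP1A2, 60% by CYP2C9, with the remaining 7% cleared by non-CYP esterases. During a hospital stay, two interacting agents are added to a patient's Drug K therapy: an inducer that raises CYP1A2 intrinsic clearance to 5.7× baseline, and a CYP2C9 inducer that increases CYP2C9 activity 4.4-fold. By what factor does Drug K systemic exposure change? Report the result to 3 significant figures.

0.218

The CYP1A2 pathway (33% of clearance) is boosted to 5.7× activity: 0.33 × 5.7 = 1.881.
The CYP2C9 pathway (60% of clearance) increases to 4.4× activity: 0.6 × 4.4 = 2.64.
Non-CYP routes (7%) are unchanged.
CL_new/CL_old = 1.881 + 2.64 + 0.07 = 4.591.
Systemic exposure ∝ 1/CL: fold-change = 1 / 4.591 = 0.218.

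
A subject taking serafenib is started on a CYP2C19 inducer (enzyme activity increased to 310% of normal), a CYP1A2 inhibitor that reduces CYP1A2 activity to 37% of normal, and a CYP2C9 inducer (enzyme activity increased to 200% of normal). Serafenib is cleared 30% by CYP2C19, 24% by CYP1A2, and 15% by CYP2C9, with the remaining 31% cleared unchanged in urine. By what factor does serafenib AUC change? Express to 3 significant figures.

The CYP2C19 pathway (30% of clearance) rises to 3.1× activity: 0.3 × 3.1 = 0.93.
The CYP1A2 pathway (24% of clearance) drops to 0.37× activity: 0.24 × 0.37 = 0.0888.
The CYP2C9 pathway (15% of clearance) is boosted to 2× activity: 0.15 × 2 = 0.3.
The remaining 31% of clearance is unaffected.
New clearance relative to baseline: 0.93 + 0.0888 + 0.3 + 0.31 = 1.6288.
AUC ∝ 1/CL: fold-change = 1 / 1.6288 = 0.614.

0.614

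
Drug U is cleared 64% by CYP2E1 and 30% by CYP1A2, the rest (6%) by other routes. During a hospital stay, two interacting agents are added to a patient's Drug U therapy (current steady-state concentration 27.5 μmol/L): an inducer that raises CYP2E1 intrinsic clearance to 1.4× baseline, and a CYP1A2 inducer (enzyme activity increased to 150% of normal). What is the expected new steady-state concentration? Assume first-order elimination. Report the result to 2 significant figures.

CYP2E1: 0.64 × 1.4 = 0.896
CYP1A2: 0.3 × 1.5 = 0.45
Other: 0.06 (unchanged)
CL_new/CL_old = 0.896 + 0.45 + 0.06 = 1.406.
New steady-state concentration = 27.5 / 1.406 = 20 μmol/L (concentration scales inversely with clearance).

20 μmol/L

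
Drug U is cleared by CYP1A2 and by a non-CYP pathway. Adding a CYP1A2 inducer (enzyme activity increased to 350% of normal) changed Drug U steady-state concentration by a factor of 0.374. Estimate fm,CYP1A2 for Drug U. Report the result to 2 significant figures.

Write x for the fraction cleared via CYP1A2. The observed steady-state concentration change means clearance rose to 1/0.374 = 2.674 of baseline.
Setting x·3.5 + (1 − x) = 2.674 and solving: x = (2.674 − 1)/(3.5 − 1) = 0.67.

0.67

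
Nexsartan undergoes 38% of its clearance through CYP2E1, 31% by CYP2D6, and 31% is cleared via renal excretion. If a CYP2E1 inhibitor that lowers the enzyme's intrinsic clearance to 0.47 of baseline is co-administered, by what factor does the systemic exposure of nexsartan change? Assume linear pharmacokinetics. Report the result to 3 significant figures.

CYP2E1: 0.38 × 0.47 = 0.1786
CYP2D6: 0.31 (unchanged)
Other: 0.31 (unchanged)
Relative clearance = 0.1786 + 0.31 + 0.31 = 0.7986.
Systemic exposure is inversely proportional to clearance, so the fold-change is 1 / 0.7986 = 1.25.

1.25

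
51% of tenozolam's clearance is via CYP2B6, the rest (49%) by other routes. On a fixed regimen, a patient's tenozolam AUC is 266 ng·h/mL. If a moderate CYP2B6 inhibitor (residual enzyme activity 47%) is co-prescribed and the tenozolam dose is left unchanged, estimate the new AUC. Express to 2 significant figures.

The CYP2B6 pathway (51% of clearance) drops to 0.47× activity: 0.51 × 0.47 = 0.2397.
Non-CYP routes (49%) are unchanged.
Relative clearance = 0.2397 + 0.49 = 0.7297.
New AUC = baseline ÷ relative clearance = 266 / 0.7297 = 3.6 × 10² ng·h/mL.

3.6 × 10² ng·h/mL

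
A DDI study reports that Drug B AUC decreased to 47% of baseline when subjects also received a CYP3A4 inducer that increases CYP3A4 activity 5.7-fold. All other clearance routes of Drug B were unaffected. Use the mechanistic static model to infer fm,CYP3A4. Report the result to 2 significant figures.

CL'/CL = 1 / 0.470 = 2.128
5.7·fm + (1 − fm) = 2.128
fm = (2.128 − 1) / (5.7 − 1) = 0.24

0.24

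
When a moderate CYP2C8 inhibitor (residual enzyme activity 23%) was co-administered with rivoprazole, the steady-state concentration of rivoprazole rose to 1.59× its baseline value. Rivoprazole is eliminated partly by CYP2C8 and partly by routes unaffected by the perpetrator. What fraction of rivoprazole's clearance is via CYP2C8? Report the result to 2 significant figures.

0.48

Let fm be the CYP2C8 fraction. New clearance relative to baseline = fm × 0.23 + (1 − fm).
Steady-state concentration ratio = 1 / (new CL fraction), so new CL fraction = 1 / 1.59 = 0.6289.
fm × 0.23 + 1 − fm = 0.6289  ⇒  fm × (0.23 − 1) = −0.3711  ⇒  fm = 0.48.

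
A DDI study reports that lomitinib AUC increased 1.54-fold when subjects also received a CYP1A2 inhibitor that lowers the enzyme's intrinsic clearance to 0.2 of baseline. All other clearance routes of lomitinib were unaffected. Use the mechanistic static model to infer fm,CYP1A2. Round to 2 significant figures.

0.44

Write x for the fraction cleared via CYP1A2. The observed AUC change means clearance fell to 1/1.54 = 0.6494 of baseline.
Only the CYP1A2 route changed, so 0.6494 = x·0.2 + (1 − x), giving x = 0.44.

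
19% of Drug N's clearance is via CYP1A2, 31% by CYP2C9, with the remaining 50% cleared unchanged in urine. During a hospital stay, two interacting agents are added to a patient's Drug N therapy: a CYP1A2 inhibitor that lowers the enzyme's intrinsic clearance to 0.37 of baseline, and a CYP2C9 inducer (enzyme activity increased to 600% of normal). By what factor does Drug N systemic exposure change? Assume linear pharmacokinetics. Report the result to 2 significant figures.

0.41

The CYP1A2 pathway (19% of clearance) is reduced to 0.37× activity: 0.19 × 0.37 = 0.0703.
The CYP2C9 pathway (31% of clearance) rises to 6× activity: 0.31 × 6 = 1.86.
The remaining 50% of clearance is unaffected.
New clearance relative to baseline: 0.0703 + 1.86 + 0.5 = 2.4303.
Systemic exposure ∝ 1/CL: fold-change = 1 / 2.4303 = 0.41.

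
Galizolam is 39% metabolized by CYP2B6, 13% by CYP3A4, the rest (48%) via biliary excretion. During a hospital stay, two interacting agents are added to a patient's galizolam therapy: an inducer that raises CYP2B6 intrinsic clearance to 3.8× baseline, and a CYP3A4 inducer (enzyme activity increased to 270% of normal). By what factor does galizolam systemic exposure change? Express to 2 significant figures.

0.43

CYP2B6: 0.39 × 3.8 = 1.482
CYP3A4: 0.13 × 2.7 = 0.351
Other: 0.48 (unchanged)
New clearance relative to baseline: 1.482 + 0.351 + 0.48 = 2.313.
Because systemic exposure varies inversely with clearance, the combined effect is 1 / 2.313 = 0.43.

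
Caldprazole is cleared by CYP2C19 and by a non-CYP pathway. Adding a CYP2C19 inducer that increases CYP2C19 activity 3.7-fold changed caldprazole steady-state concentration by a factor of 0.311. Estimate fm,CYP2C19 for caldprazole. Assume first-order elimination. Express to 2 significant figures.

Let fm be the CYP2C19 fraction. New clearance relative to baseline = fm × 3.7 + (1 − fm).
Steady-state concentration ratio = 1 / (new CL fraction), so new CL fraction = 1 / 0.311 = 3.215.
fm × 3.7 + 1 − fm = 3.215  ⇒  fm × (3.7 − 1) = 2.215  ⇒  fm = 0.82.

0.82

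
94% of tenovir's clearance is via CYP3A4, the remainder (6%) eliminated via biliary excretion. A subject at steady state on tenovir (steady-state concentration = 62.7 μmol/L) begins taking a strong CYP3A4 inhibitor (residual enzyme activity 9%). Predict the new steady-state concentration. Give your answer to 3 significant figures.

The CYP3A4 pathway (94% of clearance) falls to 0.09× activity: 0.94 × 0.09 = 0.0846.
Non-CYP routes (6%) are unchanged.
Relative clearance = 0.0846 + 0.06 = 0.1446.
With dosing unchanged, steady-state concentration scales as 1/CL: 62.7 / 0.1446 = 434 μmol/L.

434 μmol/L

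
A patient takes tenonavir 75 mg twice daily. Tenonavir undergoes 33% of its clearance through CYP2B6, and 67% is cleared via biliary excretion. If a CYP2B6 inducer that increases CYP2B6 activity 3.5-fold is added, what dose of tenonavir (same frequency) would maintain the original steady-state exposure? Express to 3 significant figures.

137 mg

The CYP2B6 pathway (33% of clearance) is boosted to 3.5× activity: 0.33 × 3.5 = 1.155.
The remaining 67% of clearance is unaffected.
CL_new/CL_old = 1.155 + 0.67 = 1.825.
Css,avg = (dose rate)/CL, so holding Css fixed requires dose ∝ CL: 75 × 1.825 = 137 mg.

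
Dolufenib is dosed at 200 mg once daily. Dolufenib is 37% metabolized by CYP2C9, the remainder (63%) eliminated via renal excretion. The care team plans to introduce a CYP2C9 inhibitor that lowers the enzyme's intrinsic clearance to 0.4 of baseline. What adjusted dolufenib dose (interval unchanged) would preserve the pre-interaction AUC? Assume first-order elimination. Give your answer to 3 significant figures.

156 mg

CYP2C9: 0.37 × 0.4 = 0.148
Other: 0.63 (unchanged)
CL_new/CL_old = 0.148 + 0.63 = 0.778.
Css,avg = (dose rate)/CL, so holding Css fixed requires dose ∝ CL: 200 × 0.778 = 156 mg.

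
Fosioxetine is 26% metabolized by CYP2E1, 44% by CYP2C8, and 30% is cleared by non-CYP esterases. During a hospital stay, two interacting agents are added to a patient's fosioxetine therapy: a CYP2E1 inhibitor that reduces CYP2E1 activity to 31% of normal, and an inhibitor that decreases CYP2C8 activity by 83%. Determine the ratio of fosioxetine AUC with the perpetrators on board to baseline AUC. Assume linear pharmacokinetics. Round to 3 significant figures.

CYP2E1: 0.26 × 0.31 = 0.0806
CYP2C8: 0.44 × 0.17 = 0.0748
Other: 0.3 (unchanged)
Relative clearance = 0.0806 + 0.0748 + 0.3 = 0.4554.
Because AUC varies inversely with clearance, the combined effect is 1 / 0.4554 = 2.20.

2.20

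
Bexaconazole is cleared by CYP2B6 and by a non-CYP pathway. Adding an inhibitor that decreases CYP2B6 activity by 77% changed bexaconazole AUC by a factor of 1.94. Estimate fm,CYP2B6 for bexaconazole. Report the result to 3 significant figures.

Let fm be the CYP2B6 fraction. New clearance relative to baseline = fm × 0.23 + (1 − fm).
AUC ratio = 1 / (new CL fraction), so new CL fraction = 1 / 1.94 = 0.5155.
fm × 0.23 + 1 − fm = 0.5155  ⇒  fm × (0.23 − 1) = −0.4845  ⇒  fm = 0.629.

0.629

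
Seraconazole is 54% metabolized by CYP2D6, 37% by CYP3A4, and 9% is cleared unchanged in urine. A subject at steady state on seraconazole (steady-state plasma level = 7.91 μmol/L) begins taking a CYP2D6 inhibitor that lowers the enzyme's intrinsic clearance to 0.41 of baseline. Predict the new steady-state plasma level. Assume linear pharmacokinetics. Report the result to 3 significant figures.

11.6 μmol/L

CYP2D6: 0.54 × 0.41 = 0.2214
CYP3A4: 0.37 (unchanged)
Other: 0.09 (unchanged)
Relative clearance = 0.2214 + 0.37 + 0.09 = 0.6814.
Steady-state plasma level ∝ 1/CL, so new value = 7.91 / 0.6814 = 11.6 μmol/L.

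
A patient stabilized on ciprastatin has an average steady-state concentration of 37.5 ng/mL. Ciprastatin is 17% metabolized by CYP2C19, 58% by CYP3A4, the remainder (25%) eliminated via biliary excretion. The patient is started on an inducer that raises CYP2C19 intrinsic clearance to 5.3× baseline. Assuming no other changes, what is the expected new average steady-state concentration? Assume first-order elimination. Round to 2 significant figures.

22 ng/mL

CYP2C19: 0.17 × 5.3 = 0.901
CYP3A4: 0.58 (unchanged)
Other: 0.25 (unchanged)
CL_new/CL_old = 0.901 + 0.58 + 0.25 = 1.731.
Average steady-state concentration ∝ 1/CL, so new value = 37.5 / 1.731 = 22 ng/mL.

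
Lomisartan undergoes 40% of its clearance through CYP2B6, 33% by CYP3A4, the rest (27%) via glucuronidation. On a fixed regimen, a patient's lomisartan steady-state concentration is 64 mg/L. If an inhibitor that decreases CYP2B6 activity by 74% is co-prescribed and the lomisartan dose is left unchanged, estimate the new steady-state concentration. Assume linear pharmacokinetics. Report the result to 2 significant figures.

CYP2B6: 0.4 × 0.26 = 0.104
CYP3A4: 0.33 (unchanged)
Other: 0.27 (unchanged)
Relative clearance = 0.104 + 0.33 + 0.27 = 0.704.
New steady-state concentration = baseline ÷ relative clearance = 64 / 0.704 = 91 mg/L.

91 mg/L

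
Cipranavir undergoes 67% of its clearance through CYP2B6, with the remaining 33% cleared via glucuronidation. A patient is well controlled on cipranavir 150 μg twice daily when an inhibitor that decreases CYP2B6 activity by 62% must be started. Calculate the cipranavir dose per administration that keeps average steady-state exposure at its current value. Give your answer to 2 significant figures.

The CYP2B6 pathway (67% of clearance) is reduced to 0.38× activity: 0.67 × 0.38 = 0.2546.
Non-CYP routes (33%) are unchanged.
New clearance relative to baseline: 0.2546 + 0.33 = 0.5846.
Css,avg = (dose rate)/CL, so holding Css fixed requires dose ∝ CL: 150 × 0.5846 = 88 μg.

88 μg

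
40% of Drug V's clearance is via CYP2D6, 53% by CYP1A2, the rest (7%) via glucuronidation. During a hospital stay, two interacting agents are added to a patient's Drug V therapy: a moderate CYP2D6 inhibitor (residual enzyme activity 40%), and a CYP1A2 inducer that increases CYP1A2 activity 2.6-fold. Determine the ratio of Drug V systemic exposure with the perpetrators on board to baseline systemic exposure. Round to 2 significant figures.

0.62

The CYP2D6 pathway (40% of clearance) is reduced to 0.4× activity: 0.4 × 0.4 = 0.16.
The CYP1A2 pathway (53% of clearance) increases to 2.6× activity: 0.53 × 2.6 = 1.378.
The remaining 7% of clearance is unaffected.
CL_new/CL_old = 0.16 + 1.378 + 0.07 = 1.608.
Net systemic exposure ratio = 1 / 1.608 = 0.62.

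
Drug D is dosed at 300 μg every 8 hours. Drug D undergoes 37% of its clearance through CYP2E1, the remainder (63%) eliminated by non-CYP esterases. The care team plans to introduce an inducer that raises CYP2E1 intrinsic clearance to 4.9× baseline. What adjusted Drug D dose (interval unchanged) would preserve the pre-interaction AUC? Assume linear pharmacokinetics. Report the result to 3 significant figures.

The CYP2E1 pathway (37% of clearance) is boosted to 4.9× activity: 0.37 × 4.9 = 1.813.
The remaining 63% of clearance is unaffected.
Relative clearance = 1.813 + 0.63 = 2.443.
Css,avg = (dose rate)/CL, so holding Css fixed requires dose ∝ CL: 300 × 2.443 = 733 μg.

733 μg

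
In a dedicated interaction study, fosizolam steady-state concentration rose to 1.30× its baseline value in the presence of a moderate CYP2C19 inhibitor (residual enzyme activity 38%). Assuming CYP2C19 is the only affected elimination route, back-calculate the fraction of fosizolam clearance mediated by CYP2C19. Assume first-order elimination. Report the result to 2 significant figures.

Write x for the fraction cleared via CYP2C19. The observed steady-state concentration change means clearance fell to 1/1.30 = 0.7692 of baseline.
Setting x·0.38 + (1 − x) = 0.7692 and solving: x = (0.7692 − 1)/(0.38 − 1) = 0.37.

0.37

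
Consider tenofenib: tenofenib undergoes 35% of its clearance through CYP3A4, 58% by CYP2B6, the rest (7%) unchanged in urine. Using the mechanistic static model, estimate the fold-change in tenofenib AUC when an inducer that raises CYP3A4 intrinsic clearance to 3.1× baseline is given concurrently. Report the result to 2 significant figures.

The CYP3A4 pathway (35% of clearance) rises to 3.1× activity: 0.35 × 3.1 = 1.085.
CYP2B6 (58%) and the residual 7% are unaffected.
Relative clearance = 1.085 + 0.58 + 0.07 = 1.735.
Since AUC ∝ 1/CL, the ratio is 1 / 1.735 = 0.58.

0.58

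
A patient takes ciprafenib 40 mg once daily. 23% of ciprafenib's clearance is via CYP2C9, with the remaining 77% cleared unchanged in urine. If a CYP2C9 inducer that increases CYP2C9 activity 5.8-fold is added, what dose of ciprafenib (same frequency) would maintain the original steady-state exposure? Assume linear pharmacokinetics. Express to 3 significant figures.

The CYP2C9 pathway (23% of clearance) rises to 5.8× activity: 0.23 × 5.8 = 1.334.
The remaining 77% of clearance is unaffected.
New clearance relative to baseline: 1.334 + 0.77 = 2.104.
Exposure is unchanged when dose changes in proportion to clearance. New dose = 40 mg × 2.104 = 84.2 mg.

84.2 mg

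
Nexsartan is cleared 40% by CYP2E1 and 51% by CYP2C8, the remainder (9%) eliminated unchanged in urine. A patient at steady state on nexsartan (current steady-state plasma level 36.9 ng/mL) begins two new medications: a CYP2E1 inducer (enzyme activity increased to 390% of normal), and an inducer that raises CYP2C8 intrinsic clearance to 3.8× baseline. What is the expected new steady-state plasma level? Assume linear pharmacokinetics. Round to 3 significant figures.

10.3 ng/mL

CYP2E1: 0.4 × 3.9 = 1.56
CYP2C8: 0.51 × 3.8 = 1.938
Other: 0.09 (unchanged)
Relative clearance = 1.56 + 1.938 + 0.09 = 3.588.
New steady-state plasma level = 36.9 / 3.588 = 10.3 ng/mL (concentration scales inversely with clearance).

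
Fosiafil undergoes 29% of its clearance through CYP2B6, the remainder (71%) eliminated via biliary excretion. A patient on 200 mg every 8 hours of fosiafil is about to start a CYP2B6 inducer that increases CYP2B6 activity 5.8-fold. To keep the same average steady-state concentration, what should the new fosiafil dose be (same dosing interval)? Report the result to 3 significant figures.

478 mg

CYP2B6: 0.29 × 5.8 = 1.682
Other: 0.71 (unchanged)
New clearance relative to baseline: 1.682 + 0.71 = 2.392.
Exposure is unchanged when dose changes in proportion to clearance. New dose = 200 mg × 2.392 = 478 mg.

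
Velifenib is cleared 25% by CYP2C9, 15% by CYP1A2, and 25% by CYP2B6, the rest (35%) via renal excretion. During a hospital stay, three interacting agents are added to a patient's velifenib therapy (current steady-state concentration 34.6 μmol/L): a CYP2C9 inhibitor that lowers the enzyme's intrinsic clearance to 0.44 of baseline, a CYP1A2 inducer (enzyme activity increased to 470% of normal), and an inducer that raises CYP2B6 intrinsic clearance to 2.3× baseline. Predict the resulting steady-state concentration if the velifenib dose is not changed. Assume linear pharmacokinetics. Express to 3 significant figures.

The CYP2C9 pathway (25% of clearance) is reduced to 0.44× activity: 0.25 × 0.44 = 0.11.
The CYP1A2 pathway (15% of clearance) is boosted to 4.7× activity: 0.15 × 4.7 = 0.705.
The CYP2B6 pathway (25% of clearance) increases to 2.3× activity: 0.25 × 2.3 = 0.575.
Non-CYP routes (35%) are unchanged.
New clearance relative to baseline: 0.11 + 0.705 + 0.575 + 0.35 = 1.74.
Steady-state concentration ∝ 1/CL: new value = 34.6 / 1.74 = 19.9 μmol/L.

19.9 μmol/L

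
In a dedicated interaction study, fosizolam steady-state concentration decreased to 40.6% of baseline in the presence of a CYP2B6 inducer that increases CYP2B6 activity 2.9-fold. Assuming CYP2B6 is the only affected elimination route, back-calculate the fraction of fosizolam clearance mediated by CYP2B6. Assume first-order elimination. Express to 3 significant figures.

CL'/CL = 1 / 0.406 = 2.463
2.9·fm + (1 − fm) = 2.463
fm = (2.463 − 1) / (2.9 − 1) = 0.770

0.770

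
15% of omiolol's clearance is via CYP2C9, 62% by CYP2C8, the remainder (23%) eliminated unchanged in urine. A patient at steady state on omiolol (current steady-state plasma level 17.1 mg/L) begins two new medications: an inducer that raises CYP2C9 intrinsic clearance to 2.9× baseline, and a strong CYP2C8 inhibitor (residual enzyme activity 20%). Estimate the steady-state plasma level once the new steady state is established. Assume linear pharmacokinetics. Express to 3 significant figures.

21.7 mg/L

CYP2C9: 0.15 × 2.9 = 0.435
CYP2C8: 0.62 × 0.2 = 0.124
Other: 0.23 (unchanged)
New clearance relative to baseline: 0.435 + 0.124 + 0.23 = 0.789.
New steady-state plasma level = 17.1 / 0.789 = 21.7 mg/L (concentration scales inversely with clearance).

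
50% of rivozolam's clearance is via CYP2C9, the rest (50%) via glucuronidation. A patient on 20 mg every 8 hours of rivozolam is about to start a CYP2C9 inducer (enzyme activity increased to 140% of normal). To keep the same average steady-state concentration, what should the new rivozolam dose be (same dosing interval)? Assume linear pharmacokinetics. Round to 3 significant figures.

24.0 mg

The CYP2C9 pathway (50% of clearance) is boosted to 1.4× activity: 0.5 × 1.4 = 0.7.
Non-CYP routes (50%) are unchanged.
Relative clearance = 0.7 + 0.5 = 1.2.
Exposure is unchanged when dose changes in proportion to clearance. New dose = 20 mg × 1.2 = 24.0 mg.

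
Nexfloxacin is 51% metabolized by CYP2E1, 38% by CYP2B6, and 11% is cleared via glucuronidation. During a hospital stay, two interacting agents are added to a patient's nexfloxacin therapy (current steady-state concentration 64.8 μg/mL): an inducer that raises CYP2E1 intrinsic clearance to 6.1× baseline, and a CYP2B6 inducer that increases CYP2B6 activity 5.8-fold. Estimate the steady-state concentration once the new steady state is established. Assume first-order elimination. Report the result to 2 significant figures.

CYP2E1: 0.51 × 6.1 = 3.111
CYP2B6: 0.38 × 5.8 = 2.204
Other: 0.11 (unchanged)
Relative clearance = 3.111 + 2.204 + 0.11 = 5.425.
Dividing the baseline by the relative clearance: 64.8 / 5.425 = 12 μg/mL.

12 μg/mL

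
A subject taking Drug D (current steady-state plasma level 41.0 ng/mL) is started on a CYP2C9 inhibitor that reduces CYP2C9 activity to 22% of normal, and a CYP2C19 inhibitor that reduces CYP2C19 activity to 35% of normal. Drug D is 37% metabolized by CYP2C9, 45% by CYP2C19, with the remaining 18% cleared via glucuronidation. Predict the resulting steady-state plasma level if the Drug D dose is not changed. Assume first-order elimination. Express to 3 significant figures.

CYP2C9: 0.37 × 0.22 = 0.0814
CYP2C19: 0.45 × 0.35 = 0.1575
Other: 0.18 (unchanged)
Relative clearance = 0.0814 + 0.1575 + 0.18 = 0.4189.
Steady-state plasma level ∝ 1/CL: new value = 41.0 / 0.4189 = 97.9 ng/mL.

97.9 ng/mL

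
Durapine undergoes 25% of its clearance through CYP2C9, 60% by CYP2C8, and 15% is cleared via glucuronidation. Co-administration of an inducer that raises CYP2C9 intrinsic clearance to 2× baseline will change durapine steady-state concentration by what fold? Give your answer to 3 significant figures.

The CYP2C9 pathway (25% of clearance) is boosted to 2× activity: 0.25 × 2 = 0.5.
CYP2C8 (60%) and the residual 15% are unaffected.
Relative clearance = 0.5 + 0.6 + 0.15 = 1.25.
Steady-state concentration ratio = CL_old/CL_new = 1 / 1.25 = 0.800.

0.800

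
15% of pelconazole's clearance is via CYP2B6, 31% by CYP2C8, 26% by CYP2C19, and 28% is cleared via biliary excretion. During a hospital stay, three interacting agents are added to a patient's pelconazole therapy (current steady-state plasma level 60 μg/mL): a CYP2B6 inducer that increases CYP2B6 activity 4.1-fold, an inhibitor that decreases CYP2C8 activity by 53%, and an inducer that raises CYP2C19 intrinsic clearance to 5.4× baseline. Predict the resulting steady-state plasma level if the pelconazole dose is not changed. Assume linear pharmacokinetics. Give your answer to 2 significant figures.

25 μg/mL

The CYP2B6 pathway (15% of clearance) rises to 4.1× activity: 0.15 × 4.1 = 0.615.
The CYP2C8 pathway (31% of clearance) is reduced to 0.47× activity: 0.31 × 0.47 = 0.1457.
The CYP2C19 pathway (26% of clearance) rises to 5.4× activity: 0.26 × 5.4 = 1.404.
The remaining 28% of clearance is unaffected.
New clearance relative to baseline: 0.615 + 0.1457 + 1.404 + 0.28 = 2.4447.
Dividing the baseline by the relative clearance: 60 / 2.4447 = 25 μg/mL.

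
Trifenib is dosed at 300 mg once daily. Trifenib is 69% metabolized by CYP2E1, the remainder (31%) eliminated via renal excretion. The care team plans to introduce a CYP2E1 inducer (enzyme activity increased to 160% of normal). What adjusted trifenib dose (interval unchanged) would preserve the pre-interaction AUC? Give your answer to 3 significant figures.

424 mg

The CYP2E1 pathway (69% of clearance) rises to 1.6× activity: 0.69 × 1.6 = 1.104.
The remaining 31% of clearance is unaffected.
Relative clearance = 1.104 + 0.31 = 1.414.
To maintain the same steady-state level, dose must scale with clearance: new dose = 300 × 1.414 = 424 mg.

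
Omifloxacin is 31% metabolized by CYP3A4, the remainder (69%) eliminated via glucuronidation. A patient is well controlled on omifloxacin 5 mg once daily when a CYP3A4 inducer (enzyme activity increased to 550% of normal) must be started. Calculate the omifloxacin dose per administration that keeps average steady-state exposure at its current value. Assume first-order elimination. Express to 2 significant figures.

12 mg

The CYP3A4 pathway (31% of clearance) increases to 5.5× activity: 0.31 × 5.5 = 1.705.
Non-CYP routes (69%) are unchanged.
CL_new/CL_old = 1.705 + 0.69 = 2.395.
Exposure is unchanged when dose changes in proportion to clearance. New dose = 5 mg × 2.395 = 12 mg.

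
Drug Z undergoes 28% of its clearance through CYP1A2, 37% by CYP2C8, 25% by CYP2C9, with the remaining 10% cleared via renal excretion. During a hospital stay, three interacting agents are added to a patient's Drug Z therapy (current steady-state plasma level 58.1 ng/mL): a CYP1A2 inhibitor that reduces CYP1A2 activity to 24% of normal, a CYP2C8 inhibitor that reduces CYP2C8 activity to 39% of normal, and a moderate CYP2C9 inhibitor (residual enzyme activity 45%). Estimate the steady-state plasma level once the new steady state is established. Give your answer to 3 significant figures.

CYP1A2: 0.28 × 0.24 = 0.0672
CYP2C8: 0.37 × 0.39 = 0.1443
CYP2C9: 0.25 × 0.45 = 0.1125
Other: 0.1 (unchanged)
CL_new/CL_old = 0.0672 + 0.1443 + 0.1125 + 0.1 = 0.424.
Dividing the baseline by the relative clearance: 58.1 / 0.424 = 137 ng/mL.

137 ng/mL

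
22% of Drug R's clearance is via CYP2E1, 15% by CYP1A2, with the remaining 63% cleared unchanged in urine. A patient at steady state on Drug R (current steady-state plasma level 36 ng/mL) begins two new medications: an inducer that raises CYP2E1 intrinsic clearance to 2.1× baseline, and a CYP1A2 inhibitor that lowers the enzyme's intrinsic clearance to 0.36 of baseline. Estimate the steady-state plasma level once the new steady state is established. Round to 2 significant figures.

The CYP2E1 pathway (22% of clearance) is boosted to 2.1× activity: 0.22 × 2.1 = 0.462.
The CYP1A2 pathway (15% of clearance) is reduced to 0.36× activity: 0.15 × 0.36 = 0.054.
The remaining 63% of clearance is unaffected.
Relative clearance = 0.462 + 0.054 + 0.63 = 1.146.
New steady-state plasma level = 36 / 1.146 = 31 ng/mL (concentration scales inversely with clearance).

31 ng/mL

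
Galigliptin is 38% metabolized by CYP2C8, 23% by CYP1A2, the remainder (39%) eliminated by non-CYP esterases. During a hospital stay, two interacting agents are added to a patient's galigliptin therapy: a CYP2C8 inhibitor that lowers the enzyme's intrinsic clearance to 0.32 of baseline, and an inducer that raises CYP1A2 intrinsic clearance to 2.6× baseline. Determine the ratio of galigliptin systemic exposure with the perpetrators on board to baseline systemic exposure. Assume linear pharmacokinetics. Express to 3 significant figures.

The CYP2C8 pathway (38% of clearance) drops to 0.32× activity: 0.38 × 0.32 = 0.1216.
The CYP1A2 pathway (23% of clearance) rises to 2.6× activity: 0.23 × 2.6 = 0.598.
The remaining 39% of clearance is unaffected.
New clearance relative to baseline: 0.1216 + 0.598 + 0.39 = 1.1096.
Because systemic exposure varies inversely with clearance, the combined effect is 1 / 1.1096 = 0.901.

0.901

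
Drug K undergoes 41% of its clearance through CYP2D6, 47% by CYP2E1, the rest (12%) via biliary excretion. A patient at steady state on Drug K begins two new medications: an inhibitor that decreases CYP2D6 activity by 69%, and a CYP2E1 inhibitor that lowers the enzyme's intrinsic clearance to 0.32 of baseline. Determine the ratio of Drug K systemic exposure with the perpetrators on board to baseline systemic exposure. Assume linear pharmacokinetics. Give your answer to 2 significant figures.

The CYP2D6 pathway (41% of clearance) drops to 0.31× activity: 0.41 × 0.31 = 0.1271.
The CYP2E1 pathway (47% of clearance) drops to 0.32× activity: 0.47 × 0.32 = 0.1504.
Non-CYP routes (12%) are unchanged.
CL_new/CL_old = 0.1271 + 0.1504 + 0.12 = 0.3975.
Because systemic exposure varies inversely with clearance, the combined effect is 1 / 0.3975 = 2.5.

2.5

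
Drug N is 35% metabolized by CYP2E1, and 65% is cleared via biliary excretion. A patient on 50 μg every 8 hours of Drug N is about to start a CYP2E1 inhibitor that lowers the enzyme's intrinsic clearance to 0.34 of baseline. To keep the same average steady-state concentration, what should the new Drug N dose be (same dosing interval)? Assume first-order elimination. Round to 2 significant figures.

38 μg

The CYP2E1 pathway (35% of clearance) is reduced to 0.34× activity: 0.35 × 0.34 = 0.119.
The remaining 65% of clearance is unaffected.
Relative clearance = 0.119 + 0.65 = 0.769.
To maintain the same steady-state level, dose must scale with clearance: new dose = 50 × 0.769 = 38 μg.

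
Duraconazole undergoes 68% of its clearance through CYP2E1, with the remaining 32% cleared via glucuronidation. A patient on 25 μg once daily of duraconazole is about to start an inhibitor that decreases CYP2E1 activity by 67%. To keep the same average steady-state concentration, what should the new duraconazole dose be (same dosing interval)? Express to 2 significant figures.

The CYP2E1 pathway (68% of clearance) falls to 0.33× activity: 0.68 × 0.33 = 0.2244.
The remaining 32% of clearance is unaffected.
New clearance relative to baseline: 0.2244 + 0.32 = 0.5444.
Css,avg = (dose rate)/CL, so holding Css fixed requires dose ∝ CL: 25 × 0.5444 = 14 μg.

14 μg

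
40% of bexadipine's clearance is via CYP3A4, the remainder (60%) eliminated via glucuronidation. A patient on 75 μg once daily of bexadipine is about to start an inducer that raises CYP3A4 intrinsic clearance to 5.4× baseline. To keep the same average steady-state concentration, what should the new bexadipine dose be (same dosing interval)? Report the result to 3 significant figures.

207 μg

CYP3A4: 0.4 × 5.4 = 2.16
Other: 0.6 (unchanged)
CL_new/CL_old = 2.16 + 0.6 = 2.76.
To maintain the same steady-state level, dose must scale with clearance: new dose = 75 × 2.76 = 207 μg.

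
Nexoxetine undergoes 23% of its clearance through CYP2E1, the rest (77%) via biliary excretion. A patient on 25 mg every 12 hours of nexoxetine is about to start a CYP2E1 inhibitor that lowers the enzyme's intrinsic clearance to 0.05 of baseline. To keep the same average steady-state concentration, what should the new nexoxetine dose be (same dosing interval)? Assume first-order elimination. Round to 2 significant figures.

20 mg

CYP2E1: 0.23 × 0.05 = 0.0115
Other: 0.77 (unchanged)
Relative clearance = 0.0115 + 0.77 = 0.7815.
Exposure is unchanged when dose changes in proportion to clearance. New dose = 25 mg × 0.7815 = 20 mg.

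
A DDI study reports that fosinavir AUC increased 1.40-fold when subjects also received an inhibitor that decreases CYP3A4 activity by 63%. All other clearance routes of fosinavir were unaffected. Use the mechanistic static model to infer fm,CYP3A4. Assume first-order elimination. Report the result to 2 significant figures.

0.45

Call the CYP3A4 fraction fm. After the interaction, CL_new/CL_old = fm × 0.37 + (1 − fm).
AUC ratio = 1 / (new CL fraction), so new CL fraction = 1 / 1.40 = 0.7143.
fm × 0.37 + 1 − fm = 0.7143  ⇒  fm × (0.37 − 1) = −0.2857  ⇒  fm = 0.45.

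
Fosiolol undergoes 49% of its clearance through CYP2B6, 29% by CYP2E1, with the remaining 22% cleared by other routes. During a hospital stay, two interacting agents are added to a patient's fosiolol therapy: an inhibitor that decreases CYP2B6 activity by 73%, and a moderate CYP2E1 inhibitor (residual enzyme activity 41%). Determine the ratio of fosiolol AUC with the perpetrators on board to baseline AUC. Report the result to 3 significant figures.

2.12

The CYP2B6 pathway (49% of clearance) is reduced to 0.27× activity: 0.49 × 0.27 = 0.1323.
The CYP2E1 pathway (29% of clearance) falls to 0.41× activity: 0.29 × 0.41 = 0.1189.
Non-CYP routes (22%) are unchanged.
CL_new/CL_old = 0.1323 + 0.1189 + 0.22 = 0.4712.
Net AUC ratio = 1 / 0.4712 = 2.12.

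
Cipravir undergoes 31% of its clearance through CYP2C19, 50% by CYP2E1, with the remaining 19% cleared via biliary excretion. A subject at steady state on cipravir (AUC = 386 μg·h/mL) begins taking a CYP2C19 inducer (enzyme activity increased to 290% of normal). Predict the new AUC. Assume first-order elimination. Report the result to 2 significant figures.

2.4 × 10² μg·h/mL

The CYP2C19 pathway (31% of clearance) increases to 2.9× activity: 0.31 × 2.9 = 0.899.
CYP2E1 (50%) and the residual 19% are unaffected.
CL_new/CL_old = 0.899 + 0.5 + 0.19 = 1.589.
New AUC = baseline ÷ relative clearance = 386 / 1.589 = 2.4 × 10² μg·h/mL.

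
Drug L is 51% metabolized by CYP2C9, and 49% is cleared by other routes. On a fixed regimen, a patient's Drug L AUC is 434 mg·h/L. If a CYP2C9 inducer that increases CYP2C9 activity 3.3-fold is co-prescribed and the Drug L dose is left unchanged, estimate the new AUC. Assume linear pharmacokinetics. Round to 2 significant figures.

The CYP2C9 pathway (51% of clearance) is boosted to 3.3× activity: 0.51 × 3.3 = 1.683.
The remaining 49% of clearance is unaffected.
New clearance relative to baseline: 1.683 + 0.49 = 2.173.
AUC ∝ 1/CL, so new value = 434 / 2.173 = 2.0 × 10² mg·h/L.

2.0 × 10² mg·h/L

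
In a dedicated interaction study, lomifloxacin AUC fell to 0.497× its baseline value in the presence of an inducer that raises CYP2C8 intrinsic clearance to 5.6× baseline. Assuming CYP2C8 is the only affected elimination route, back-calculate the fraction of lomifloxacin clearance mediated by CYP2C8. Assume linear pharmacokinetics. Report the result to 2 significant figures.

Let fm be the CYP2C8 fraction. New clearance relative to baseline = fm × 5.6 + (1 − fm).
AUC ratio = 1 / (new CL fraction), so new CL fraction = 1 / 0.497 = 2.012.
fm × 5.6 + 1 − fm = 2.012  ⇒  fm × (5.6 − 1) = 1.012  ⇒  fm = 0.22.

0.22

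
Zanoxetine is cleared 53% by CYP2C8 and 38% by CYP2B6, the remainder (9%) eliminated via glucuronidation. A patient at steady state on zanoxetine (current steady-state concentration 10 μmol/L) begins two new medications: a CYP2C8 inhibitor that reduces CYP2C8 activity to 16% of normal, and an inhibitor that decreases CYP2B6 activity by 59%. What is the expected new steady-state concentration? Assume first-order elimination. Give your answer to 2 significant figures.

30 μmol/L

The CYP2C8 pathway (53% of clearance) falls to 0.16× activity: 0.53 × 0.16 = 0.0848.
The CYP2B6 pathway (38% of clearance) falls to 0.41× activity: 0.38 × 0.41 = 0.1558.
Non-CYP routes (9%) are unchanged.
New clearance relative to baseline: 0.0848 + 0.1558 + 0.09 = 0.3306.
New steady-state concentration = 10 / 0.3306 = 30 μmol/L (concentration scales inversely with clearance).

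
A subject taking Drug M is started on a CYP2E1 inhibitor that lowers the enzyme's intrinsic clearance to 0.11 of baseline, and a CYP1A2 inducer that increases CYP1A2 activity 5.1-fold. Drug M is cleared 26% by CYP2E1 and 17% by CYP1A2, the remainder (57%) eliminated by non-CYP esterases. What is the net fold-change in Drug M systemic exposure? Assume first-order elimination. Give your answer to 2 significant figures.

0.68

The CYP2E1 pathway (26% of clearance) falls to 0.11× activity: 0.26 × 0.11 = 0.0286.
The CYP1A2 pathway (17% of clearance) rises to 5.1× activity: 0.17 × 5.1 = 0.867.
The remaining 57% of clearance is unaffected.
New clearance relative to baseline: 0.0286 + 0.867 + 0.57 = 1.4656.
Net systemic exposure ratio = 1 / 1.4656 = 0.68.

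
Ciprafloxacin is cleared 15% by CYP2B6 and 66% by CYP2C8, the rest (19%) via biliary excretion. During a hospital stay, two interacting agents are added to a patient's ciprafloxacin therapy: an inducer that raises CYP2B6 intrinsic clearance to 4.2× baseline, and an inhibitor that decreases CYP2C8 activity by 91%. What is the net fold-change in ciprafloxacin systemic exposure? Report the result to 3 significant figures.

CYP2B6: 0.15 × 4.2 = 0.63
CYP2C8: 0.66 × 0.09 = 0.0594
Other: 0.19 (unchanged)
Relative clearance = 0.63 + 0.0594 + 0.19 = 0.8794.
Because systemic exposure varies inversely with clearance, the combined effect is 1 / 0.8794 = 1.14.

1.14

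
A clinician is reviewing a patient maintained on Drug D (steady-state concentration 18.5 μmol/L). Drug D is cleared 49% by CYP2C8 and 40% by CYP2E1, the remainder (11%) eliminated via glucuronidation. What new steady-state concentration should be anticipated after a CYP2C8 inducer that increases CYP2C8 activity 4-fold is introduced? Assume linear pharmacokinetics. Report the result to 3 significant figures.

CYP2C8: 0.49 × 4 = 1.96
CYP2E1: 0.4 (unchanged)
Other: 0.11 (unchanged)
CL_new/CL_old = 1.96 + 0.4 + 0.11 = 2.47.
Steady-state concentration ∝ 1/CL, so new value = 18.5 / 2.47 = 7.49 μmol/L.

7.49 μmol/L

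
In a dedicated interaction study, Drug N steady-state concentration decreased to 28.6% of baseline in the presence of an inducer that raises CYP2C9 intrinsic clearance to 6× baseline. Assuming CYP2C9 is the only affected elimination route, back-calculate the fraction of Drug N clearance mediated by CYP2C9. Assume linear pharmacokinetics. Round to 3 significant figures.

Write x for the fraction cleared via CYP2C9. The observed steady-state concentration change means clearance rose to 1/0.286 = 3.497 of baseline.
Only the CYP2C9 route changed, so 3.497 = x·6 + (1 − x), giving x = 0.499.

0.499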